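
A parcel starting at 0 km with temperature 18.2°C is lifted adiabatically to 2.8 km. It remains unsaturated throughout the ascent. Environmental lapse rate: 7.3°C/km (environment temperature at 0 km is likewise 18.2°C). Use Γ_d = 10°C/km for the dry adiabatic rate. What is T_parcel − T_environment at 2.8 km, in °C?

Parcel:
  From 0 m to 2800 m (dry): cools by 10 × 2.8 = 28°C, giving -9.8°C.
Environment:
  From 0 m to 2800 m (environment): cools by 7.3 × 2.8 = 20.44°C, giving -2.24°C.
T_parcel − T_env = -9.8 − (-2.24) = -7.56°C

-7.56°C (parcel cooler than environment)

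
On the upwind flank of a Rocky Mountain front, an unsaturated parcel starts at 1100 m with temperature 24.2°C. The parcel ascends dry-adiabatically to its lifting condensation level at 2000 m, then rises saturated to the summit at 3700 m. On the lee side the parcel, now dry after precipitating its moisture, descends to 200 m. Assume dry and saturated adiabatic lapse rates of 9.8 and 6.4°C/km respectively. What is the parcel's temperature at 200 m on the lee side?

38.8°C

1100–2000 m, dry: Δz = 0.9 km ⇒ ΔT = -8.82°C; T = 15.38°C
2000–3700 m, saturated: Δz = 1.7 km ⇒ ΔT = -10.88°C; T = 4.5°C
3700–200 m, dry descent: Δz = 3.5 km ⇒ ΔT = +34.3°C; T = 38.8°C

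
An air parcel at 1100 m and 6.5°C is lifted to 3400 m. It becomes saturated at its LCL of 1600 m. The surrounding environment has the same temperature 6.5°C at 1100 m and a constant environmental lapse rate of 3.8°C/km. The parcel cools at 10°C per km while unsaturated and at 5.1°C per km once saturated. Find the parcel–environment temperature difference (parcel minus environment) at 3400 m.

Parcel:
  1100–1600 m, dry: Δz = 0.5 km ⇒ ΔT = -5°C; T = 1.5°C
  1600–3400 m, saturated: Δz = 1.8 km ⇒ ΔT = -9.18°C; T = -7.68°C
Environment:
  1100–3400 m, environment: Δz = 2.3 km ⇒ ΔT = -8.74°C; T = -2.24°C
T_parcel − T_env = -7.68 − (-2.24) = -5.44°C

-5.44°C (parcel cooler than environment)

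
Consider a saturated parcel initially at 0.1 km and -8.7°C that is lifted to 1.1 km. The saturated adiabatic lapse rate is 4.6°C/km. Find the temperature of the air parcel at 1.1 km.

-13.3°C

Saturated adiabatic to 1100 m: -4.6 × 1 km = -4.6°C, so T = -13.3°C.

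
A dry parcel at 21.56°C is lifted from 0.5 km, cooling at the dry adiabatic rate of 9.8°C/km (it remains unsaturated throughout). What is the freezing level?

Height above start = (21.56 − 0) / 9.8 = 2.2 km
Altitude = 500 m + 2200 m = 2700 m

2.7 km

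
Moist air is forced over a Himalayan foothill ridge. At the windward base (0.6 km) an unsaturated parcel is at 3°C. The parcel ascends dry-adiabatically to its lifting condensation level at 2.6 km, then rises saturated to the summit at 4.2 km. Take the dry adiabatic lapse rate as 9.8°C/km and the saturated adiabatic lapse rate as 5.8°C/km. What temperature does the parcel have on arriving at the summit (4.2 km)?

Dry to 2600 m: -9.8 × 2 km = -19.6°C, so T = -16.6°C.
Saturated to 4200 m: -5.8 × 1.6 km = -9.28°C, so T = -25.88°C.

-25.88°C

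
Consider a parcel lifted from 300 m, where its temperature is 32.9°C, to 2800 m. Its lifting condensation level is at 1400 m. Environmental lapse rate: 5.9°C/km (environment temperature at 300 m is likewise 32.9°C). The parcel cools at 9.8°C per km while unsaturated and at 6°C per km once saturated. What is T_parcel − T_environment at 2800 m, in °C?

Parcel:
  From 300 m to 1400 m (dry): cools by 9.8 × 1.1 = 10.78°C, giving 22.12°C.
  From 1400 m to 2800 m (saturated): cools by 6 × 1.4 = 8.4°C, giving 13.72°C.
Environment:
  From 300 m to 2800 m (environment): cools by 5.9 × 2.5 = 14.75°C, giving 18.15°C.
T_parcel − T_env = 13.72 − 18.15 = -4.43°C

-4.43°C (parcel cooler than environment)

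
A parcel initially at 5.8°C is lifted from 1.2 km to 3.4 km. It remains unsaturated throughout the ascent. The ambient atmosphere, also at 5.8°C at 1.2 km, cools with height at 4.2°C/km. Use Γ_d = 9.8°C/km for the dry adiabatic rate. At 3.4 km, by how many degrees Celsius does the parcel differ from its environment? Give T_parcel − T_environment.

Parcel:
  From 1200 m to 3400 m (dry): cools by 9.8 × 2.2 = 21.56°C, giving -15.76°C.
Environment:
  From 1200 m to 3400 m (environment): cools by 4.2 × 2.2 = 9.24°C, giving -3.44°C.
T_parcel − T_env = -15.76 − (-3.44) = -12.32°C

-12.32°C (parcel cooler than environment)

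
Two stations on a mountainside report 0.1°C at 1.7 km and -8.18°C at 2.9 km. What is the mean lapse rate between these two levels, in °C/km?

Γ = −ΔT/Δz = (0.1 − (-8.18)) / (2900 − 1700) m
  = 8.28°C / 1.2 km = 6.9°C/km

6.9°C/km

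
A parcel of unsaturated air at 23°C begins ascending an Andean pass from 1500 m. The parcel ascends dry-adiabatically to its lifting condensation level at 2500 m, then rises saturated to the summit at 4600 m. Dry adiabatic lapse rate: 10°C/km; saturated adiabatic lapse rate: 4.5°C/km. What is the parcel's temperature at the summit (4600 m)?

3.55°C

From 1500 m to 2500 m (dry): cools by 10 × 1 = 10°C, giving 13°C.
From 2500 m to 4600 m (saturated): cools by 4.5 × 2.1 = 9.45°C, giving 3.55°C.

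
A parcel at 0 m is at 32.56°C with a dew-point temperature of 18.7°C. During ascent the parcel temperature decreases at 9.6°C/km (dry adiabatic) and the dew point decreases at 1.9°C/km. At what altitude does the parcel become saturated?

T and T_d converge at 9.6 − 1.9 = 7.7°C per km
Height above start = (32.56 − 18.7) / 7.7 = 1.8 km
LCL altitude = 0 m + 1800 m = 1800 m

1800 m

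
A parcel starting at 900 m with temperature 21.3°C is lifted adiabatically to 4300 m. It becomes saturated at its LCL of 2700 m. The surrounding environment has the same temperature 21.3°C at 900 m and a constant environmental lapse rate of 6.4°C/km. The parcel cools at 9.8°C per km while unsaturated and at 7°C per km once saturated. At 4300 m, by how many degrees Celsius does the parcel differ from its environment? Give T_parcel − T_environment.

Parcel:
  900–2700 m, dry: Δz = 1.8 km ⇒ ΔT = -17.64°C; T = 3.66°C
  2700–4300 m, saturated: Δz = 1.6 km ⇒ ΔT = -11.2°C; T = -7.54°C
Environment:
  900–4300 m, environment: Δz = 3.4 km ⇒ ΔT = -21.76°C; T = -0.46°C
T_parcel − T_env = -7.54 − (-0.46) = -7.08°C

-7.08°C (parcel cooler than environment)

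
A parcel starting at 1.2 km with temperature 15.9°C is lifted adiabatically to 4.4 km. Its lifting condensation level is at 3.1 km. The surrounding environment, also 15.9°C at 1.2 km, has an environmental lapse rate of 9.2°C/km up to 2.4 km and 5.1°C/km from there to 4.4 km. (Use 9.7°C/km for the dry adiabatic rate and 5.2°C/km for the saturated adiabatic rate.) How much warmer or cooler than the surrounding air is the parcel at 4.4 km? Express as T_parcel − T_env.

-3.95°C (parcel cooler than environment)

Parcel:
  From 1200 m to 3100 m (dry): cools by 9.7 × 1.9 = 18.43°C, giving -2.53°C.
  From 3100 m to 4400 m (saturated): cools by 5.2 × 1.3 = 6.76°C, giving -9.29°C.
Environment:
  From 1200 m to 2400 m (environment, lower layer): cools by 9.2 × 1.2 = 11.04°C, giving 4.86°C.
  From 2400 m to 4400 m (environment, upper layer): cools by 5.1 × 2 = 10.2°C, giving -5.34°C.
T_parcel − T_env = -9.29 − (-5.34) = -3.95°C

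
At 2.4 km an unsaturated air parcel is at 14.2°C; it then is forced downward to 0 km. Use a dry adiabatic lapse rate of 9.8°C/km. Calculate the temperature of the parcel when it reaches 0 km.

37.72°C

Dry adiabatic to 0 m: +9.8 × 2.4 km = +23.52°C, so T = 37.72°C.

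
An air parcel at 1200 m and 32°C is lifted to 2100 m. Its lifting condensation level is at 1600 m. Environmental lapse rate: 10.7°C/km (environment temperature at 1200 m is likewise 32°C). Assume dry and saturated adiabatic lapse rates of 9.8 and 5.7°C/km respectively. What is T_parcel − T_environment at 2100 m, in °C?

+2.86°C (parcel warmer than environment)

Parcel:
  1200 → 1600 m (dry, 9.8°C/km): ΔT = -9.8 × 0.4 = -3.92°C → T = 28.08°C
  1600 → 2100 m (saturated, 5.7°C/km): ΔT = -5.7 × 0.5 = -2.85°C → T = 25.23°C
Environment:
  1200 → 2100 m (environment, 10.7°C/km): ΔT = -10.7 × 0.9 = -9.63°C → T = 22.37°C
T_parcel − T_env = 25.23 − 22.37 = +2.86°C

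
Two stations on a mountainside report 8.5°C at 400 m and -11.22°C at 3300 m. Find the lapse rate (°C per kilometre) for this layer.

Γ = −ΔT/Δz = (8.5 − (-11.22)) / (3300 − 400) m
  = 19.72°C / 2.9 km = 6.8°C/km

6.8°C/km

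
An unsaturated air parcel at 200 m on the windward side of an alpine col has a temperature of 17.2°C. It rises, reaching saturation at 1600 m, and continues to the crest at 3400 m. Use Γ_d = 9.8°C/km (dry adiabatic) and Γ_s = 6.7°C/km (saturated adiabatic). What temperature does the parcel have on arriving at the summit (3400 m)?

-8.58°C

200–1600 m, dry: Δz = 1.4 km ⇒ ΔT = -13.72°C; T = 3.48°C
1600–3400 m, saturated: Δz = 1.8 km ⇒ ΔT = -12.06°C; T = -8.58°C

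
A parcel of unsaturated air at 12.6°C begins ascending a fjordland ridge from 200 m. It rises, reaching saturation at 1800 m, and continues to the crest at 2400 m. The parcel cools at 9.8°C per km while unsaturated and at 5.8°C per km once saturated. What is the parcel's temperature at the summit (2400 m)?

-6.56°C

200–1800 m, dry: Δz = 1.6 km ⇒ ΔT = -15.68°C; T = -3.08°C
1800–2400 m, saturated: Δz = 0.6 km ⇒ ΔT = -3.48°C; T = -6.56°C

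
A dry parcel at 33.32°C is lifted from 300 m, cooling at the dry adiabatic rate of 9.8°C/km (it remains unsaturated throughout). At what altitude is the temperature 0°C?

Height above start = (33.32 − 0) / 9.8 = 3.4 km
Altitude = 300 m + 3400 m = 3700 m

3700 m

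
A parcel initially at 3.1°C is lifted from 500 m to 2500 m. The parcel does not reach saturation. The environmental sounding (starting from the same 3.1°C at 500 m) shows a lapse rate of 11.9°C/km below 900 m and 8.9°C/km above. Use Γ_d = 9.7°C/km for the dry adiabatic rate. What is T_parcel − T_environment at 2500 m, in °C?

-0.4°C (parcel cooler than environment)

Parcel:
  From 500 m to 2500 m (dry): cools by 9.7 × 2 = 19.4°C, giving -16.3°C.
Environment:
  From 500 m to 900 m (environment, lower layer): cools by 11.9 × 0.4 = 4.76°C, giving -1.66°C.
  From 900 m to 2500 m (environment, upper layer): cools by 8.9 × 1.6 = 14.24°C, giving -15.9°C.
T_parcel − T_env = -16.3 − (-15.9) = -0.4°C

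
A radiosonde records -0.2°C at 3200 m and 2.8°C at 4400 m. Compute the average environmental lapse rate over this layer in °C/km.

-2.5°C/km

Γ = −ΔT/Δz = (-0.2 − 2.8) / (4400 − 3200) m
  = -3°C / 1.2 km = -2.5°C/km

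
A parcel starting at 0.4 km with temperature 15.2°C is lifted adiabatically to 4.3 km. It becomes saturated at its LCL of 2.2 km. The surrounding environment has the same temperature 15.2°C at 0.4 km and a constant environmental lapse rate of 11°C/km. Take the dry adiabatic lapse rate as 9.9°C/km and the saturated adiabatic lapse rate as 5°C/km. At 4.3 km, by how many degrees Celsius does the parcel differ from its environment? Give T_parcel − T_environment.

+14.58°C (parcel warmer than environment)

Parcel:
  400 → 2200 m (dry, 9.9°C/km): ΔT = -9.9 × 1.8 = -17.82°C → T = -2.62°C
  2200 → 4300 m (saturated, 5°C/km): ΔT = -5 × 2.1 = -10.5°C → T = -13.12°C
Environment:
  400 → 4300 m (environment, 11°C/km): ΔT = -11 × 3.9 = -42.9°C → T = -27.7°C
T_parcel − T_env = -13.12 − (-27.7) = +14.58°C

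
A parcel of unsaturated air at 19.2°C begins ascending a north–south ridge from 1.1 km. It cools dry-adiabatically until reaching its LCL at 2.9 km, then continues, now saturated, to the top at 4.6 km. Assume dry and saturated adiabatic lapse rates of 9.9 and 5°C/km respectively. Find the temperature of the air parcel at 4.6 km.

From 1100 m to 2900 m (dry): cools by 9.9 × 1.8 = 17.82°C, giving 1.38°C.
From 2900 m to 4600 m (saturated): cools by 5 × 1.7 = 8.5°C, giving -7.12°C.

-7.12°C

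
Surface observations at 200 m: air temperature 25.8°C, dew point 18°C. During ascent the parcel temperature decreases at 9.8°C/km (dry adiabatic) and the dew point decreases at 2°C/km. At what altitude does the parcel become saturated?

T and T_d converge at 9.8 − 2 = 7.8°C per km
Height above start = (25.8 − 18) / 7.8 = 1 km
LCL altitude = 200 m + 1000 m = 1200 m

1200 m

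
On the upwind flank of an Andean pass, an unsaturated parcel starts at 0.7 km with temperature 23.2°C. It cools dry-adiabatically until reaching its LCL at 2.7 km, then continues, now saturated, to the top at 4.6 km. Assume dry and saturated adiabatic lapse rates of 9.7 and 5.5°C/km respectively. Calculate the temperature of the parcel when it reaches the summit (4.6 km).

700 → 2700 m (dry, 9.7°C/km): ΔT = -9.7 × 2 = -19.4°C → T = 3.8°C
2700 → 4600 m (saturated, 5.5°C/km): ΔT = -5.5 × 1.9 = -10.45°C → T = -6.65°C

-6.65°C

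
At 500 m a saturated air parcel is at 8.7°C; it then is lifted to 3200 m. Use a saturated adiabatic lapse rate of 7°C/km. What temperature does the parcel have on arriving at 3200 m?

-10.2°C

From 500 m to 3200 m (saturated adiabatic): cools by 7 × 2.7 = 18.9°C, giving -10.2°C.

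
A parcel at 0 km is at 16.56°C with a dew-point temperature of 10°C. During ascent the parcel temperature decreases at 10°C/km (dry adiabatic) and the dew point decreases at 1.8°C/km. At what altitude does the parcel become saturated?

0.8 km

T and T_d converge at 10 − 1.8 = 8.2°C per km
Height above start = (16.56 − 10) / 8.2 = 0.8 km
LCL altitude = 0 m + 800 m = 800 m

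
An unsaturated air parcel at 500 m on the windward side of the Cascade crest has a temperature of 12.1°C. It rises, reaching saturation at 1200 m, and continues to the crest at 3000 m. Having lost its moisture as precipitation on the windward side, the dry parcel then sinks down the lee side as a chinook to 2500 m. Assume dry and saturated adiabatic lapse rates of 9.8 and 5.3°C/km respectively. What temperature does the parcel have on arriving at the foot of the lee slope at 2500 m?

500–1200 m, dry: Δz = 0.7 km ⇒ ΔT = -6.86°C; T = 5.24°C
1200–3000 m, saturated: Δz = 1.8 km ⇒ ΔT = -9.54°C; T = -4.3°C
3000–2500 m, dry descent: Δz = 0.5 km ⇒ ΔT = +4.9°C; T = 0.6°C

0.6°C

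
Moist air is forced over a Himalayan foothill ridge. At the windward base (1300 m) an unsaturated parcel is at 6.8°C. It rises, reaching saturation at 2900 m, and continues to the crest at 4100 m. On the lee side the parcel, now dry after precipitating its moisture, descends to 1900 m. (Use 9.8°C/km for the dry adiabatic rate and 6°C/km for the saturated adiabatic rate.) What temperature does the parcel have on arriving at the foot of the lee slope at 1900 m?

From 1300 m to 2900 m (dry): cools by 9.8 × 1.6 = 15.68°C, giving -8.88°C.
From 2900 m to 4100 m (saturated): cools by 6 × 1.2 = 7.2°C, giving -16.08°C.
From 4100 m to 1900 m (dry descent): warms by 9.8 × 2.2 = 21.56°C, giving 5.48°C.

5.48°C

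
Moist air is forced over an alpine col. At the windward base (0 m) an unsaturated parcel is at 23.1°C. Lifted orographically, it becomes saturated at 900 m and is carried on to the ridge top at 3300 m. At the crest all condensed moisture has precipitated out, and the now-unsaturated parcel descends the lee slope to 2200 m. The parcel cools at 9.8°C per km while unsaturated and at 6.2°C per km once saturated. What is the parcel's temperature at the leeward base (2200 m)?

10.18°C

0–900 m, dry: Δz = 0.9 km ⇒ ΔT = -8.82°C; T = 14.28°C
900–3300 m, saturated: Δz = 2.4 km ⇒ ΔT = -14.88°C; T = -0.6°C
3300–2200 m, dry descent: Δz = 1.1 km ⇒ ΔT = +10.78°C; T = 10.18°C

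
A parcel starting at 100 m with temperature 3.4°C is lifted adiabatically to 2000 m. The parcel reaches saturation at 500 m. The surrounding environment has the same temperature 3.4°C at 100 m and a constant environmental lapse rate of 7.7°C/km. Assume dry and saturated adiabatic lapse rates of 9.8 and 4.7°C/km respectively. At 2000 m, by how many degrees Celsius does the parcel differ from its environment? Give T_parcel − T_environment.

+3.66°C (parcel warmer than environment)

Parcel:
  100–500 m, dry: Δz = 0.4 km ⇒ ΔT = -3.92°C; T = -0.52°C
  500–2000 m, saturated: Δz = 1.5 km ⇒ ΔT = -7.05°C; T = -7.57°C
Environment:
  100–2000 m, environment: Δz = 1.9 km ⇒ ΔT = -14.63°C; T = -11.23°C
T_parcel − T_env = -7.57 − (-11.23) = +3.66°C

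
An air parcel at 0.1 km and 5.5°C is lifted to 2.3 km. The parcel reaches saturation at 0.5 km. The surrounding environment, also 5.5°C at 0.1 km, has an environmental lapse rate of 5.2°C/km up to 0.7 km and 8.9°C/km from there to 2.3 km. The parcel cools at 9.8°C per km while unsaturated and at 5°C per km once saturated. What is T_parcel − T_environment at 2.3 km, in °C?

+4.44°C (parcel warmer than environment)

Parcel:
  100 → 500 m (dry, 9.8°C/km): ΔT = -9.8 × 0.4 = -3.92°C → T = 1.58°C
  500 → 2300 m (saturated, 5°C/km): ΔT = -5 × 1.8 = -9°C → T = -7.42°C
Environment:
  100 → 700 m (environment, lower layer, 5.2°C/km): ΔT = -5.2 × 0.6 = -3.12°C → T = 2.38°C
  700 → 2300 m (environment, upper layer, 8.9°C/km): ΔT = -8.9 × 1.6 = -14.24°C → T = -11.86°C
T_parcel − T_env = -7.42 − (-11.86) = +4.44°C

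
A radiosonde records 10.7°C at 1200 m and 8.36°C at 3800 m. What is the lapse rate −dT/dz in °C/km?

Γ = −ΔT/Δz = (10.7 − 8.36) / (3800 − 1200) m
  = 2.34°C / 2.6 km = 0.9°C/km

0.9°C/km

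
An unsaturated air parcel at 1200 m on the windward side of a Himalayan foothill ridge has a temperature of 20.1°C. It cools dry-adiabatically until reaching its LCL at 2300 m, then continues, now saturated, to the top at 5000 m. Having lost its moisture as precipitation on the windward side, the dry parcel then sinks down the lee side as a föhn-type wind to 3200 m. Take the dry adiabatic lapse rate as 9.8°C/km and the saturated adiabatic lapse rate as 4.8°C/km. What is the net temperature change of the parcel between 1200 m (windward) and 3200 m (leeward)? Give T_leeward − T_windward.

From 1200 m to 2300 m (dry): cools by 9.8 × 1.1 = 10.78°C, giving 9.32°C.
From 2300 m to 5000 m (saturated): cools by 4.8 × 2.7 = 12.96°C, giving -3.64°C.
From 5000 m to 3200 m (dry descent): warms by 9.8 × 1.8 = 17.64°C, giving 14°C.
Net change vs windward start: 14 − 20.1 = -6.1°C

-6.1°C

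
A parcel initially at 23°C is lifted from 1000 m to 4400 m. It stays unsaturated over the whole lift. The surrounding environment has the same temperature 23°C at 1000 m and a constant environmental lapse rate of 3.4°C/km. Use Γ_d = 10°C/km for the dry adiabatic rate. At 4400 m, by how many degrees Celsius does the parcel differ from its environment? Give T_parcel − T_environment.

Parcel:
  1000 → 4400 m (dry, 10°C/km): ΔT = -10 × 3.4 = -34°C → T = -11°C
Environment:
  1000 → 4400 m (environment, 3.4°C/km): ΔT = -3.4 × 3.4 = -11.56°C → T = 11.44°C
T_parcel − T_env = -11 − 11.44 = -22.44°C

-22.44°C (parcel cooler than environment)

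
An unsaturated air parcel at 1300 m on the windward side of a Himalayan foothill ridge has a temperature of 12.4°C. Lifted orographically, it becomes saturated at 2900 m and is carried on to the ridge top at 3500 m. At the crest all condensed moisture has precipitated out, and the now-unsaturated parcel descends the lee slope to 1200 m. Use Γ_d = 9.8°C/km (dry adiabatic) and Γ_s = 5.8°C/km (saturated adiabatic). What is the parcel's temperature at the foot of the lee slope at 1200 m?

1300 → 2900 m (dry, 9.8°C/km): ΔT = -9.8 × 1.6 = -15.68°C → T = -3.28°C
2900 → 3500 m (saturated, 5.8°C/km): ΔT = -5.8 × 0.6 = -3.48°C → T = -6.76°C
3500 → 1200 m (dry descent, 9.8°C/km): ΔT = +9.8 × 2.3 = +22.54°C → T = 15.78°C

15.78°C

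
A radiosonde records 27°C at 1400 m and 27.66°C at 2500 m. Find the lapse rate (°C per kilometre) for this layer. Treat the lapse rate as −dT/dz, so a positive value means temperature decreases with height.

Γ = −ΔT/Δz = (27 − 27.66) / (2500 − 1400) m
  = -0.66°C / 1.1 km = -0.6°C/km

-0.6°C/km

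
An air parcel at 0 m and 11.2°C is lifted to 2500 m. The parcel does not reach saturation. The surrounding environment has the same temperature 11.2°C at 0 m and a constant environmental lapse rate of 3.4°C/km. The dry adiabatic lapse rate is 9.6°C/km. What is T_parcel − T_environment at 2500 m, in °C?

Parcel:
  From 0 m to 2500 m (dry): cools by 9.6 × 2.5 = 24°C, giving -12.8°C.
Environment:
  From 0 m to 2500 m (environment): cools by 3.4 × 2.5 = 8.5°C, giving 2.7°C.
T_parcel − T_env = -12.8 − 2.7 = -15.5°C

-15.5°C (parcel cooler than environment)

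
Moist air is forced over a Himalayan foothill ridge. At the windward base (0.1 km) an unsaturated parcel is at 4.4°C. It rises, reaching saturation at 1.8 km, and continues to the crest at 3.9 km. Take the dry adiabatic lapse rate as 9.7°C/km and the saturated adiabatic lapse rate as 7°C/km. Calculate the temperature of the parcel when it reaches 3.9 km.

From 100 m to 1800 m (dry): cools by 9.7 × 1.7 = 16.49°C, giving -12.09°C.
From 1800 m to 3900 m (saturated): cools by 7 × 2.1 = 14.7°C, giving -26.79°C.

-26.79°C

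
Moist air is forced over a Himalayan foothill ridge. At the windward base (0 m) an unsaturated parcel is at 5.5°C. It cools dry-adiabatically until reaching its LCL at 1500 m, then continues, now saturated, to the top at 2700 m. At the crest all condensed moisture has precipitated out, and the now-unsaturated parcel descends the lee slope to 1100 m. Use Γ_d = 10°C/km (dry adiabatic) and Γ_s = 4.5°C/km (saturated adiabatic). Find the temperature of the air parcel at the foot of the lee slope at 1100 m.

1.1°C

Dry to 1500 m: -10 × 1.5 km = -15°C, so T = -9.5°C.
Saturated to 2700 m: -4.5 × 1.2 km = -5.4°C, so T = -14.9°C.
Dry descent to 1100 m: +10 × 1.6 km = +16°C, so T = 1.1°C.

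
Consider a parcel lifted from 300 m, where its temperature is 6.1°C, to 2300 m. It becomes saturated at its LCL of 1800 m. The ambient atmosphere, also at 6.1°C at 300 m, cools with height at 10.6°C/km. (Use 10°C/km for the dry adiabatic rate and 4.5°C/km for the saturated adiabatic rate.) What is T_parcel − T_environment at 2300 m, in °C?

Parcel:
  300 → 1800 m (dry, 10°C/km): ΔT = -10 × 1.5 = -15°C → T = -8.9°C
  1800 → 2300 m (saturated, 4.5°C/km): ΔT = -4.5 × 0.5 = -2.25°C → T = -11.15°C
Environment:
  300 → 2300 m (environment, 10.6°C/km): ΔT = -10.6 × 2 = -21.2°C → T = -15.1°C
T_parcel − T_env = -11.15 − (-15.1) = +3.95°C

+3.95°C (parcel warmer than environment)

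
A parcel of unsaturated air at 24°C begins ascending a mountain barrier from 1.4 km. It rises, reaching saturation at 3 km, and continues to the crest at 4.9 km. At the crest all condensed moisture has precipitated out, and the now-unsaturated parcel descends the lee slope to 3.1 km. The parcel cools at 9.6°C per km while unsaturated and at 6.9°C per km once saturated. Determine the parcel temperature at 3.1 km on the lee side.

12.81°C

1400 → 3000 m (dry, 9.6°C/km): ΔT = -9.6 × 1.6 = -15.36°C → T = 8.64°C
3000 → 4900 m (saturated, 6.9°C/km): ΔT = -6.9 × 1.9 = -13.11°C → T = -4.47°C
4900 → 3100 m (dry descent, 9.6°C/km): ΔT = +9.6 × 1.8 = +17.28°C → T = 12.81°C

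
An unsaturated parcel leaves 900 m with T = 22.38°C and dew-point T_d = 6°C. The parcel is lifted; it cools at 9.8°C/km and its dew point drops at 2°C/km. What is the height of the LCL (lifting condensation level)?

3000 m

T and T_d converge at 9.8 − 2 = 7.8°C per km
Height above start = (22.38 − 6) / 7.8 = 2.1 km
LCL altitude = 900 m + 2100 m = 3000 m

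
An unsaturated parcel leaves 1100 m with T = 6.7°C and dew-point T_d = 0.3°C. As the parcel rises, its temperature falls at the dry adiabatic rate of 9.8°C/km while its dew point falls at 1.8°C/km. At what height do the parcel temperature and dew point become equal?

1900 m

T and T_d converge at 9.8 − 1.8 = 8°C per km
Height above start = (6.7 − 0.3) / 8 = 0.8 km
LCL altitude = 1100 m + 800 m = 1900 m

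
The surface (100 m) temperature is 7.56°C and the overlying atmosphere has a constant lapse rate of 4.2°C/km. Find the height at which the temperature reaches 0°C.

1900 m

Height above start = (7.56 − 0) / 4.2 = 1.8 km
Altitude = 100 m + 1800 m = 1900 m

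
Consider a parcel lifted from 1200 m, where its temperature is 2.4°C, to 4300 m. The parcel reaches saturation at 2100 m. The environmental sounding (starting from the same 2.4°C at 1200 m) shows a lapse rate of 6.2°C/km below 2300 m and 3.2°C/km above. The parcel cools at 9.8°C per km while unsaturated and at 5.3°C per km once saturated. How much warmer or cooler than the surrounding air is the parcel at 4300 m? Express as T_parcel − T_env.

Parcel:
  1200–2100 m, dry: Δz = 0.9 km ⇒ ΔT = -8.82°C; T = -6.42°C
  2100–4300 m, saturated: Δz = 2.2 km ⇒ ΔT = -11.66°C; T = -18.08°C
Environment:
  1200–2300 m, environment, lower layer: Δz = 1.1 km ⇒ ΔT = -6.82°C; T = -4.42°C
  2300–4300 m, environment, upper layer: Δz = 2 km ⇒ ΔT = -6.4°C; T = -10.82°C
T_parcel − T_env = -18.08 − (-10.82) = -7.26°C

-7.26°C (parcel cooler than environment)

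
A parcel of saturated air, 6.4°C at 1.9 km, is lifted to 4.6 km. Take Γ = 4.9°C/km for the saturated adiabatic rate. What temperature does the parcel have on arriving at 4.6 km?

-6.83°C

1900–4600 m, saturated adiabatic: Δz = 2.7 km ⇒ ΔT = -13.23°C; T = -6.83°C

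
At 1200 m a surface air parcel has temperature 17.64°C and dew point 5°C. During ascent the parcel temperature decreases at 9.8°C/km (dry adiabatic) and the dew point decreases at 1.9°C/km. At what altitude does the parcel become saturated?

2800 m

T and T_d converge at 9.8 − 1.9 = 7.9°C per km
Height above start = (17.64 − 5) / 7.9 = 1.6 km
LCL altitude = 1200 m + 1600 m = 2800 m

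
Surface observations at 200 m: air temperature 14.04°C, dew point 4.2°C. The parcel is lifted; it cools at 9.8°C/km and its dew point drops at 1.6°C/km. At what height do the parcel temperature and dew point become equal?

1400 m

T and T_d converge at 9.8 − 1.6 = 8.2°C per km
Height above start = (14.04 − 4.2) / 8.2 = 1.2 km
LCL altitude = 200 m + 1200 m = 1400 m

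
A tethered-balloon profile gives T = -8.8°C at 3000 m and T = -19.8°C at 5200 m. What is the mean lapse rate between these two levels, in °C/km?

Γ = −ΔT/Δz = (-8.8 − (-19.8)) / (5200 − 3000) m
  = 11°C / 2.2 km = 5°C/km

5°C/km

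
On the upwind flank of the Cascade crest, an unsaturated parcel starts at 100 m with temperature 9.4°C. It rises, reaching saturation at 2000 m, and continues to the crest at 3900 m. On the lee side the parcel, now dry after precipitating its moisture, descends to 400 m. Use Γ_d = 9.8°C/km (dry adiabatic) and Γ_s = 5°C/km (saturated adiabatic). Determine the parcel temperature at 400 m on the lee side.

100–2000 m, dry: Δz = 1.9 km ⇒ ΔT = -18.62°C; T = -9.22°C
2000–3900 m, saturated: Δz = 1.9 km ⇒ ΔT = -9.5°C; T = -18.72°C
3900–400 m, dry descent: Δz = 3.5 km ⇒ ΔT = +34.3°C; T = 15.58°C

15.58°C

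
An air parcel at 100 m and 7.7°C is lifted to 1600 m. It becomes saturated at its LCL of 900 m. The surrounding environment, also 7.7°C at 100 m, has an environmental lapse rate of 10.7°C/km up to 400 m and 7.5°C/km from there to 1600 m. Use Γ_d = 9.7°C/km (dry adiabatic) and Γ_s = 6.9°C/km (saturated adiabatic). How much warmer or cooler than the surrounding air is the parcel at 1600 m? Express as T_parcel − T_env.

-0.38°C (parcel cooler than environment)

Parcel:
  Dry to 900 m: -9.7 × 0.8 km = -7.76°C, so T = -0.06°C.
  Saturated to 1600 m: -6.9 × 0.7 km = -4.83°C, so T = -4.89°C.
Environment:
  Environment, lower layer to 400 m: -10.7 × 0.3 km = -3.21°C, so T = 4.49°C.
  Environment, upper layer to 1600 m: -7.5 × 1.2 km = -9°C, so T = -4.51°C.
T_parcel − T_env = -4.89 − (-4.51) = -0.38°C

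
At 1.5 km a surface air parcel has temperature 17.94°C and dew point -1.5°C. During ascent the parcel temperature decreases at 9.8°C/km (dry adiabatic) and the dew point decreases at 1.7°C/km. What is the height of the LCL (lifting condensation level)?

T and T_d converge at 9.8 − 1.7 = 8.1°C per km
Height above start = (17.94 − (-1.5)) / 8.1 = 2.4 km
LCL altitude = 1500 m + 2400 m = 3900 m

3.9 km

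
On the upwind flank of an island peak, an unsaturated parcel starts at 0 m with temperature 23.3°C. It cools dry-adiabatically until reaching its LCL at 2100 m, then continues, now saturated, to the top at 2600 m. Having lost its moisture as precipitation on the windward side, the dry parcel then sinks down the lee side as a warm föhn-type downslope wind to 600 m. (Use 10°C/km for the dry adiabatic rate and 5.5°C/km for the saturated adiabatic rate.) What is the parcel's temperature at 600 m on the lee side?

0–2100 m, dry: Δz = 2.1 km ⇒ ΔT = -21°C; T = 2.3°C
2100–2600 m, saturated: Δz = 0.5 km ⇒ ΔT = -2.75°C; T = -0.45°C
2600–600 m, dry descent: Δz = 2 km ⇒ ΔT = +20°C; T = 19.55°C

19.55°C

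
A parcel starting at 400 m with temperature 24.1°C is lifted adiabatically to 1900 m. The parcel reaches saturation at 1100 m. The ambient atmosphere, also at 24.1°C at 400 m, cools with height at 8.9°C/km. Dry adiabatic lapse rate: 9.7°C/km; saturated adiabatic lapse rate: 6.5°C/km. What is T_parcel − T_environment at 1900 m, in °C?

Parcel:
  400–1100 m, dry: Δz = 0.7 km ⇒ ΔT = -6.79°C; T = 17.31°C
  1100–1900 m, saturated: Δz = 0.8 km ⇒ ΔT = -5.2°C; T = 12.11°C
Environment:
  400–1900 m, environment: Δz = 1.5 km ⇒ ΔT = -13.35°C; T = 10.75°C
T_parcel − T_env = 12.11 − 10.75 = +1.36°C

+1.36°C (parcel warmer than environment)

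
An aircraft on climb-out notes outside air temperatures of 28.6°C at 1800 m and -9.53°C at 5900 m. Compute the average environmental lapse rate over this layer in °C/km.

Γ = −ΔT/Δz = (28.6 − (-9.53)) / (5900 − 1800) m
  = 38.13°C / 4.1 km = 9.3°C/km

9.3°C/km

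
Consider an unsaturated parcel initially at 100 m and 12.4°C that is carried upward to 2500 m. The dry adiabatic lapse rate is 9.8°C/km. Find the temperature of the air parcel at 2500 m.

From 100 m to 2500 m (dry adiabatic): cools by 9.8 × 2.4 = 23.52°C, giving -11.12°C.

-11.12°C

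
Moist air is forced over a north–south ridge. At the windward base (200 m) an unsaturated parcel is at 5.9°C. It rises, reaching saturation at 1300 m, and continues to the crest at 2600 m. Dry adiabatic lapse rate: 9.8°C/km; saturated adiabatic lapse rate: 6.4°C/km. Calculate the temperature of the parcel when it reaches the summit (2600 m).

200–1300 m, dry: Δz = 1.1 km ⇒ ΔT = -10.78°C; T = -4.88°C
1300–2600 m, saturated: Δz = 1.3 km ⇒ ΔT = -8.32°C; T = -13.2°C

-13.2°C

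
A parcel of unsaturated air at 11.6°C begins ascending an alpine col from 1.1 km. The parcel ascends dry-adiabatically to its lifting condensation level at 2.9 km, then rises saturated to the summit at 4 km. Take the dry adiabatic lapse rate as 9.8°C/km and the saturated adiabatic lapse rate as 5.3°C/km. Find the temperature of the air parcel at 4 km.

1100–2900 m, dry: Δz = 1.8 km ⇒ ΔT = -17.64°C; T = -6.04°C
2900–4000 m, saturated: Δz = 1.1 km ⇒ ΔT = -5.83°C; T = -11.87°C

-11.87°C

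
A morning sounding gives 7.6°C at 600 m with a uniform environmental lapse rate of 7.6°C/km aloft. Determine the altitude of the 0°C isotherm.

Height above start = (7.6 − 0) / 7.6 = 1 km
Altitude = 600 m + 1000 m = 1600 m

1600 m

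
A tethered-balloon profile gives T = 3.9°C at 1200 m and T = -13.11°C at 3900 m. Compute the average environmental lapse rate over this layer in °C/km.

Γ = −ΔT/Δz = (3.9 − (-13.11)) / (3900 − 1200) m
  = 17.01°C / 2.7 km = 6.3°C/km

6.3°C/km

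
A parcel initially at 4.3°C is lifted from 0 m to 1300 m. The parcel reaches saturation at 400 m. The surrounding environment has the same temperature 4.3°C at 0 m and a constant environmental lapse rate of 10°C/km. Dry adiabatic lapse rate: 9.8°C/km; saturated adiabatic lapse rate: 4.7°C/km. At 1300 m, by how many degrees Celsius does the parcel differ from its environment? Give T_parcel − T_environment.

+4.85°C (parcel warmer than environment)

Parcel:
  Dry to 400 m: -9.8 × 0.4 km = -3.92°C, so T = 0.38°C.
  Saturated to 1300 m: -4.7 × 0.9 km = -4.23°C, so T = -3.85°C.
Environment:
  Environment to 1300 m: -10 × 1.3 km = -13°C, so T = -8.7°C.
T_parcel − T_env = -3.85 − (-8.7) = +4.85°C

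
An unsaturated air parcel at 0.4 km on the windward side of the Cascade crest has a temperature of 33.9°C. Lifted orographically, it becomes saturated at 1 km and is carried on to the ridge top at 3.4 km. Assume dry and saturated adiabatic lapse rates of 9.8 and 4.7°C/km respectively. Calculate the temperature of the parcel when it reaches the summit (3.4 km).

16.74°C

From 400 m to 1000 m (dry): cools by 9.8 × 0.6 = 5.88°C, giving 28.02°C.
From 1000 m to 3400 m (saturated): cools by 4.7 × 2.4 = 11.28°C, giving 16.74°C.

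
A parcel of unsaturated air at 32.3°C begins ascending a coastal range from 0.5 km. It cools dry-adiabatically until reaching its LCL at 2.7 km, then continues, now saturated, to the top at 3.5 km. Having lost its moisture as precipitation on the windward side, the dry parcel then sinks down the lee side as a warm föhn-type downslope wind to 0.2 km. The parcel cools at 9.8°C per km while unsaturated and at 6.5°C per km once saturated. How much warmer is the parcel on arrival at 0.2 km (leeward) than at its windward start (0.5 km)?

From 500 m to 2700 m (dry): cools by 9.8 × 2.2 = 21.56°C, giving 10.74°C.
From 2700 m to 3500 m (saturated): cools by 6.5 × 0.8 = 5.2°C, giving 5.54°C.
From 3500 m to 200 m (dry descent): warms by 9.8 × 3.3 = 32.34°C, giving 37.88°C.
Net change vs windward start: 37.88 − 32.3 = +5.58°C

+5.58°C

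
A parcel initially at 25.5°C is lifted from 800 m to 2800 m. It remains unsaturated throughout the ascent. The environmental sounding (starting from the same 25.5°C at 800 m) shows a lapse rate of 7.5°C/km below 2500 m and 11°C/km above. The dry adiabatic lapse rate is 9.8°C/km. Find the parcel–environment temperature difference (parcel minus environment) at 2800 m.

-3.55°C (parcel cooler than environment)

Parcel:
  800 → 2800 m (dry, 9.8°C/km): ΔT = -9.8 × 2 = -19.6°C → T = 5.9°C
Environment:
  800 → 2500 m (environment, lower layer, 7.5°C/km): ΔT = -7.5 × 1.7 = -12.75°C → T = 12.75°C
  2500 → 2800 m (environment, upper layer, 11°C/km): ΔT = -11 × 0.3 = -3.3°C → T = 9.45°C
T_parcel − T_env = 5.9 − 9.45 = -3.55°C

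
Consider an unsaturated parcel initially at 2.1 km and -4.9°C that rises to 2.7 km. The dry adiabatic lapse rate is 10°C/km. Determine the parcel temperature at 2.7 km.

From 2100 m to 2700 m (dry adiabatic): cools by 10 × 0.6 = 6°C, giving -10.9°C.

-10.9°C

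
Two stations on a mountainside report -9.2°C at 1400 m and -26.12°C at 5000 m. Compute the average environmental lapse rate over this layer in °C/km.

4.7°C/km

Γ = −ΔT/Δz = (-9.2 − (-26.12)) / (5000 − 1400) m
  = 16.92°C / 3.6 km = 4.7°C/km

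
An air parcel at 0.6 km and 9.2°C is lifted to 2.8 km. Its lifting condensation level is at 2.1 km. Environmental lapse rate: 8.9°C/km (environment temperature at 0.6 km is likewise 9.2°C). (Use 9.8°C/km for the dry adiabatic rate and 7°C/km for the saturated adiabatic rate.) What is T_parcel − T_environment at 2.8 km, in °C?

-0.02°C (parcel cooler than environment)

Parcel:
  600 → 2100 m (dry, 9.8°C/km): ΔT = -9.8 × 1.5 = -14.7°C → T = -5.5°C
  2100 → 2800 m (saturated, 7°C/km): ΔT = -7 × 0.7 = -4.9°C → T = -10.4°C
Environment:
  600 → 2800 m (environment, 8.9°C/km): ΔT = -8.9 × 2.2 = -19.58°C → T = -10.38°C
T_parcel − T_env = -10.4 − (-10.38) = -0.02°C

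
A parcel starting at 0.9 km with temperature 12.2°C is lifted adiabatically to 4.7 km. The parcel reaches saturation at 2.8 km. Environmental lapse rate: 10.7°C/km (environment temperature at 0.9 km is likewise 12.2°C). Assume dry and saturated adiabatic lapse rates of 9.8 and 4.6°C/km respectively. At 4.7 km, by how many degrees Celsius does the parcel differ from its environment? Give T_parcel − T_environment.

Parcel:
  900 → 2800 m (dry, 9.8°C/km): ΔT = -9.8 × 1.9 = -18.62°C → T = -6.42°C
  2800 → 4700 m (saturated, 4.6°C/km): ΔT = -4.6 × 1.9 = -8.74°C → T = -15.16°C
Environment:
  900 → 4700 m (environment, 10.7°C/km): ΔT = -10.7 × 3.8 = -40.66°C → T = -28.46°C
T_parcel − T_env = -15.16 − (-28.46) = +13.3°C

+13.3°C (parcel warmer than environment)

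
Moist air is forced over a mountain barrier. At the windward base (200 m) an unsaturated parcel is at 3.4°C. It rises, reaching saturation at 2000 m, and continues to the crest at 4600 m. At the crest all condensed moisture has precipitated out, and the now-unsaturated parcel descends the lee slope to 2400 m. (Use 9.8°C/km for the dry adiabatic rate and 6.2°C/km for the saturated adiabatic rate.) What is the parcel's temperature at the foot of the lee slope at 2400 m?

From 200 m to 2000 m (dry): cools by 9.8 × 1.8 = 17.64°C, giving -14.24°C.
From 2000 m to 4600 m (saturated): cools by 6.2 × 2.6 = 16.12°C, giving -30.36°C.
From 4600 m to 2400 m (dry descent): warms by 9.8 × 2.2 = 21.56°C, giving -8.8°C.

-8.8°C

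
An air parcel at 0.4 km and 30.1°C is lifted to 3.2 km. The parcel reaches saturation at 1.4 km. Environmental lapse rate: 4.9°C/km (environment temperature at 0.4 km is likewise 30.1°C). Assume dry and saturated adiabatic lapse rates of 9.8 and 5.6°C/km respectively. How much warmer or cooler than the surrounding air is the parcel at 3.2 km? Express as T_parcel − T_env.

Parcel:
  400 → 1400 m (dry, 9.8°C/km): ΔT = -9.8 × 1 = -9.8°C → T = 20.3°C
  1400 → 3200 m (saturated, 5.6°C/km): ΔT = -5.6 × 1.8 = -10.08°C → T = 10.22°C
Environment:
  400 → 3200 m (environment, 4.9°C/km): ΔT = -4.9 × 2.8 = -13.72°C → T = 16.38°C
T_parcel − T_env = 10.22 − 16.38 = -6.16°C

-6.16°C (parcel cooler than environment)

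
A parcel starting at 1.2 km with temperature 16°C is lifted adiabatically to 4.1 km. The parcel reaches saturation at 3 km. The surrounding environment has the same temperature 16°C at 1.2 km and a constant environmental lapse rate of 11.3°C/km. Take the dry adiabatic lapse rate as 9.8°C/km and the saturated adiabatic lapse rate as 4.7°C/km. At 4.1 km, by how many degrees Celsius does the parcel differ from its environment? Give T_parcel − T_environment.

Parcel:
  From 1200 m to 3000 m (dry): cools by 9.8 × 1.8 = 17.64°C, giving -1.64°C.
  From 3000 m to 4100 m (saturated): cools by 4.7 × 1.1 = 5.17°C, giving -6.81°C.
Environment:
  From 1200 m to 4100 m (environment): cools by 11.3 × 2.9 = 32.77°C, giving -16.77°C.
T_parcel − T_env = -6.81 − (-16.77) = +9.96°C

+9.96°C (parcel warmer than environment)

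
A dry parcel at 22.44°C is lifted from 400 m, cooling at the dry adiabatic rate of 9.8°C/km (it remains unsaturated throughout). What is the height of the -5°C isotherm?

3200 m

Height above start = (22.44 − (-5)) / 9.8 = 2.8 km
Altitude = 400 m + 2800 m = 3200 m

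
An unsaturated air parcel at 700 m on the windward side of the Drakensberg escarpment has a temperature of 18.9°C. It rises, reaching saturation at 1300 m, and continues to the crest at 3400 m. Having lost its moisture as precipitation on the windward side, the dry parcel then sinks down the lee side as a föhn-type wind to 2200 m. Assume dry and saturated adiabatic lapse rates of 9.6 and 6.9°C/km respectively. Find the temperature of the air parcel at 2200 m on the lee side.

10.17°C

700 → 1300 m (dry, 9.6°C/km): ΔT = -9.6 × 0.6 = -5.76°C → T = 13.14°C
1300 → 3400 m (saturated, 6.9°C/km): ΔT = -6.9 × 2.1 = -14.49°C → T = -1.35°C
3400 → 2200 m (dry descent, 9.6°C/km): ΔT = +9.6 × 1.2 = +11.52°C → T = 10.17°C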